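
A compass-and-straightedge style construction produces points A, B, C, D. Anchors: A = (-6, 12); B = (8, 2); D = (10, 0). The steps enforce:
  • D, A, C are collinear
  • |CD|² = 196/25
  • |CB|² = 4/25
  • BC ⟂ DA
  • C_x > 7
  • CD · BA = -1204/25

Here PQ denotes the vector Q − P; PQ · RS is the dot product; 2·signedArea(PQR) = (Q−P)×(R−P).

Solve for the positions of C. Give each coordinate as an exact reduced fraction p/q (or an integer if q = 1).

1. C_x = 194/25  [D, A, C are collinear ∩ BC ⟂ DA]
2. C_y = 42/25  [D, A, C are collinear ∩ BC ⟂ DA]
   → C = (194/25, 42/25)

C = (194/25, 42/25)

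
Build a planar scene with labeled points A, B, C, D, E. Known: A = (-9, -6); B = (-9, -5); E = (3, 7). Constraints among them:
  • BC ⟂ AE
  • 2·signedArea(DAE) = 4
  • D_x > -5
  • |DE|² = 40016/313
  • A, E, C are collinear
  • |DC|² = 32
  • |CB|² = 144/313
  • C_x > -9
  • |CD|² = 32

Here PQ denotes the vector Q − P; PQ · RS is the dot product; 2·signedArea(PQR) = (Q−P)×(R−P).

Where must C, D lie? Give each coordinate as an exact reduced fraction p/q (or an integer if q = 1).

1. C_x = -2661/313  [A, E, C are collinear ∩ BC ⟂ AE]
2. C_y = -1709/313  [A, E, C are collinear ∩ BC ⟂ AE]
   → C = (-2661/313, -1709/313)
3. D_x = -1513/313  [line -13·x + 12·y + -49 = 0 ∩ |DC|² = 32]
4. D_y = -361/313  [line -13·x + 12·y + -49 = 0 ∩ |DC|² = 32]
   → D = (-1513/313, -361/313)

C = (-2661/313, -1709/313)
D = (-1513/313, -361/313)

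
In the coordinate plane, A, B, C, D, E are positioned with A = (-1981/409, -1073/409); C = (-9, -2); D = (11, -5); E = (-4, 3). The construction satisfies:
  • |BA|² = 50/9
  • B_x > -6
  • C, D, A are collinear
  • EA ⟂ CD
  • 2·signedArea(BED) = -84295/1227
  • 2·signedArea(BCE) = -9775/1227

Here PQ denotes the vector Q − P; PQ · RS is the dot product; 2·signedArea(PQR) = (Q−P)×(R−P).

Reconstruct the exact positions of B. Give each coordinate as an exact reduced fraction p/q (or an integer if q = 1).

1. B_x = -7298/1227  [2·signedArea(BCE) = -9775/1227 ∩ 2·signedArea(BED) = -84295/1227]
2. B_y = -664/1227  [2·signedArea(BCE) = -9775/1227 ∩ 2·signedArea(BED) = -84295/1227]
   → B = (-7298/1227, -664/1227)

B = (-7298/1227, -664/1227)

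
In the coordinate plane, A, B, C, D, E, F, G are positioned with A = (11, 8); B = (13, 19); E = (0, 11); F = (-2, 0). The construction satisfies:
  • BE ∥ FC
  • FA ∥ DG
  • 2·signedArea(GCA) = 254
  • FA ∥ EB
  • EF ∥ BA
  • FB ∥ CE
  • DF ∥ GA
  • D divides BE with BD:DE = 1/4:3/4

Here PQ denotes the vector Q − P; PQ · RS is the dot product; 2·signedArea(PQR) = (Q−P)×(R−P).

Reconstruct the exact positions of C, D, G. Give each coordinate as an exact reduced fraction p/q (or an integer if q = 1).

C = (-15, -8)
D = (39/4, 17)
G = (91/4, 25)

1. C_x = -15  [FB ∥ CE ∩ BE ∥ FC]
2. C_y = -8  [FB ∥ CE ∩ BE ∥ FC]
   → C = (-15, -8)
3. D_x = 39/4  [D divides BE with BD:DE = 1/4:3/4]
4. D_y = 17  [D divides BE with BD:DE = 1/4:3/4]
   → D = (39/4, 17)
5. G_x = 91/4  [DF ∥ GA ∩ FA ∥ DG]
6. G_y = 25  [DF ∥ GA ∩ FA ∥ DG]
   → G = (91/4, 25)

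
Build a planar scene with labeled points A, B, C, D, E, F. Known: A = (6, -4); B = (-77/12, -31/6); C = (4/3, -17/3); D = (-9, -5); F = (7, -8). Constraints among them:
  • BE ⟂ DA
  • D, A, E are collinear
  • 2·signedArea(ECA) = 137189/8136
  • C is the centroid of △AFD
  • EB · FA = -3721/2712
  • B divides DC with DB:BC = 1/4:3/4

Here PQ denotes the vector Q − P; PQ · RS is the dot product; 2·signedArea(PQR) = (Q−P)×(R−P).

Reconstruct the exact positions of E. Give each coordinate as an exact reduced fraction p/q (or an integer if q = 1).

1. E_x = -5821/904  [D, A, E are collinear ∩ BE ⟂ DA]
2. E_y = -13097/2712  [D, A, E are collinear ∩ BE ⟂ DA]
   → E = (-5821/904, -13097/2712)

E = (-5821/904, -13097/2712)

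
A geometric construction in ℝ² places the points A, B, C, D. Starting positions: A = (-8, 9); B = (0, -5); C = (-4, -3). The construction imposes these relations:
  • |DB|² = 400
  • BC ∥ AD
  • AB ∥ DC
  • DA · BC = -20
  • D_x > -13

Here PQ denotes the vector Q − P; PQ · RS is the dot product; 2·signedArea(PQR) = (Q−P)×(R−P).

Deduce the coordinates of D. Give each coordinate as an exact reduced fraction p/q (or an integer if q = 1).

1. D_x = -12  [AB ∥ DC ∩ BC ∥ AD]
2. D_y = 11  [AB ∥ DC ∩ BC ∥ AD]
   → D = (-12, 11)

D = (-12, 11)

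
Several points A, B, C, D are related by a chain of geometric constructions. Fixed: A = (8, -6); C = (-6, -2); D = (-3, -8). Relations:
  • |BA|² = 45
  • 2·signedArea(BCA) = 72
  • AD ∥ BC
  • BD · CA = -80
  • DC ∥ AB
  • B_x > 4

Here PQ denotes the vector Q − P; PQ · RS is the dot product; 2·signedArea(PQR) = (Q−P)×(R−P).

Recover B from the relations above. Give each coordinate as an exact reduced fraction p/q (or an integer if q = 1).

B = (5, 0)

1. B_x = 5  [AD ∥ BC ∩ DC ∥ AB]
2. B_y = 0  [AD ∥ BC ∩ DC ∥ AB]
   → B = (5, 0)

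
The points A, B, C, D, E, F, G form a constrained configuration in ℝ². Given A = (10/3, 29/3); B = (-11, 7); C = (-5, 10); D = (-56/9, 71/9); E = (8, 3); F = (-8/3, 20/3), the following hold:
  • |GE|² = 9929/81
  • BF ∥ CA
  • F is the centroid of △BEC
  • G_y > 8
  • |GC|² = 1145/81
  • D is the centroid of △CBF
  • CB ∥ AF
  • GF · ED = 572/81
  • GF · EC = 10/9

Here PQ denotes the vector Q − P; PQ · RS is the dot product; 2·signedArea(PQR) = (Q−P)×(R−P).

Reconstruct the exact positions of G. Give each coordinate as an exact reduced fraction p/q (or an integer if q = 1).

1. G_x = -13/9  [GF · EC = 10/9 ∩ GF · ED = 572/81]
2. G_y = 79/9  [GF · EC = 10/9 ∩ GF · ED = 572/81]
   → G = (-13/9, 79/9)

G = (-13/9, 79/9)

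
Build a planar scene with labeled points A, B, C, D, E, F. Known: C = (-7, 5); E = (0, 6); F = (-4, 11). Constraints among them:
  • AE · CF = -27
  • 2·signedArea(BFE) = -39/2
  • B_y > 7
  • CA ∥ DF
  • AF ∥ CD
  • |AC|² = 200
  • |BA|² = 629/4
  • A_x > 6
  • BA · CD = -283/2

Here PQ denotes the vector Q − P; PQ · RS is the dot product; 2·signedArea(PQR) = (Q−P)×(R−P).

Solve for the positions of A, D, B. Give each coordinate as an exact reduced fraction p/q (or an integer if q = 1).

1. A_x = 7  [line -3·x + -6·y + 63 = 0 ∩ |AC|² = 200]
2. A_y = 7  [line -3·x + -6·y + 63 = 0 ∩ |AC|² = 200]
   → A = (7, 7)
3. D_x = -18  [CA ∥ DF ∩ AF ∥ CD]
4. D_y = 9  [CA ∥ DF ∩ AF ∥ CD]
   → D = (-18, 9)
5. B_x = -11/2  [2·signedArea(BFE) = -39/2 ∩ BA · CD = -283/2]
6. B_y = 8  [2·signedArea(BFE) = -39/2 ∩ BA · CD = -283/2]
   → B = (-11/2, 8)

A = (7, 7)
B = (-11/2, 8)
D = (-18, 9)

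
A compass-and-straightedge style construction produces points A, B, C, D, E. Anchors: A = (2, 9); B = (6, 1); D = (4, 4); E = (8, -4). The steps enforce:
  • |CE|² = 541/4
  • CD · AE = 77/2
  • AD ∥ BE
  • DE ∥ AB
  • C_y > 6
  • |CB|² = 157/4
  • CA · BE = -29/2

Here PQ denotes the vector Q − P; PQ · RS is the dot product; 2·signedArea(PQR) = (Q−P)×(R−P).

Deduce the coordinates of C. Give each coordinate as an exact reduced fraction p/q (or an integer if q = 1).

C = (3, 13/2)

1. C_x = 3  [CA · BE = -29/2 ∩ CD · AE = 77/2]
2. C_y = 13/2  [CA · BE = -29/2 ∩ CD · AE = 77/2]
   → C = (3, 13/2)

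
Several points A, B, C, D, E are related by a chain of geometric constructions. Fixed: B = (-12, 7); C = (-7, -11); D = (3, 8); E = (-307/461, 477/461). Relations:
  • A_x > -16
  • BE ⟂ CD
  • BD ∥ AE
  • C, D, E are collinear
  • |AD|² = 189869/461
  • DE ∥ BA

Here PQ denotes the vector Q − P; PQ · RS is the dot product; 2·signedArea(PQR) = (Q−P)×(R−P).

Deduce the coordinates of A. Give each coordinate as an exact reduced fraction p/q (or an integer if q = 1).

1. A_x = -7222/461  [BD ∥ AE ∩ DE ∥ BA]
2. A_y = 16/461  [BD ∥ AE ∩ DE ∥ BA]
   → A = (-7222/461, 16/461)

A = (-7222/461, 16/461)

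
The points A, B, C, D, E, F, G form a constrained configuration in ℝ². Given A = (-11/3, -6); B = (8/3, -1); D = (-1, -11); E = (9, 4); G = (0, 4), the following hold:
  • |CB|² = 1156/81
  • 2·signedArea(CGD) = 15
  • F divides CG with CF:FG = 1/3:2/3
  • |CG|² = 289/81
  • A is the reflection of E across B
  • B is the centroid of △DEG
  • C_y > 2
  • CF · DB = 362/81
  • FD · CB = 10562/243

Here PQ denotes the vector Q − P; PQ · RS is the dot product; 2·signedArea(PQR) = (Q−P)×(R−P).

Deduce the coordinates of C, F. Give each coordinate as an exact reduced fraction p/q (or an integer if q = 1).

C = (8/9, 7/3)
F = (16/27, 26/9)

1. C_x = 8/9  [line 15·x + -1·y + -11 = 0 ∩ |CB|² = 1156/81]
2. C_y = 7/3  [line 15·x + -1·y + -11 = 0 ∩ |CB|² = 1156/81]
   → C = (8/9, 7/3)
3. F_x = 16/27  [CF · DB = 362/81 ∩ F divides CG with CF:FG = 1/3:2/3]
4. F_y = 26/9  [CF · DB = 362/81 ∩ F divides CG with CF:FG = 1/3:2/3]
   → F = (16/27, 26/9)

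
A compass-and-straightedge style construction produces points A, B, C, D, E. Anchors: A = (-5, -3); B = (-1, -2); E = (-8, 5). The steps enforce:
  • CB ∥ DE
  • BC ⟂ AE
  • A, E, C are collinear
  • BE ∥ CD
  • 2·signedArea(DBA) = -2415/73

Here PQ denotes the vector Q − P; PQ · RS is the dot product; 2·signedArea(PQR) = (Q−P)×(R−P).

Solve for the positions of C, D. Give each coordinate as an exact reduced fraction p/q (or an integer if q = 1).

C = (-353/73, -251/73)
D = (-864/73, 260/73)

1. C_x = -353/73  [A, E, C are collinear ∩ BC ⟂ AE]
2. C_y = -251/73  [A, E, C are collinear ∩ BC ⟂ AE]
   → C = (-353/73, -251/73)
3. D_x = -864/73  [CB ∥ DE ∩ BE ∥ CD]
4. D_y = 260/73  [CB ∥ DE ∩ BE ∥ CD]
   → D = (-864/73, 260/73)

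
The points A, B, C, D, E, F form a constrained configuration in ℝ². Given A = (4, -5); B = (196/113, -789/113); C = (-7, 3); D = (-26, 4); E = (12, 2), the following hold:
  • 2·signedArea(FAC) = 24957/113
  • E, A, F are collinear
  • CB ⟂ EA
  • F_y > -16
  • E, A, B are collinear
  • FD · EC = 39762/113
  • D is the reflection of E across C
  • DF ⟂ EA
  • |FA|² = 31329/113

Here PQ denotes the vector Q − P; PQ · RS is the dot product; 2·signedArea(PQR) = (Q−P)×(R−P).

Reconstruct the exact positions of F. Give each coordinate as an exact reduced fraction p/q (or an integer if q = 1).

1. F_x = -964/113  [E, A, F are collinear ∩ DF ⟂ EA]
2. F_y = -1804/113  [E, A, F are collinear ∩ DF ⟂ EA]
   → F = (-964/113, -1804/113)

F = (-964/113, -1804/113)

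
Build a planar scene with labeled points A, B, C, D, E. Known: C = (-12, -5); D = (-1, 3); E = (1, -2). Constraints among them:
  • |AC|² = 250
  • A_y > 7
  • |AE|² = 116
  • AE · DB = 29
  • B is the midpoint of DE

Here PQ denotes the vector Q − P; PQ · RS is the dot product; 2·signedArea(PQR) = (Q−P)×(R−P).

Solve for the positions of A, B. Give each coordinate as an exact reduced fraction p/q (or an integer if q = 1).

1. B_x = 0  [B is the midpoint of DE]
2. B_y = 1/2  [B is the midpoint of DE]
   → B = (0, 1/2)
3. A_x = -3  [line -1·x + 5/2·y + -23 = 0 ∩ |AE|² = 116]
4. A_y = 8  [line -1·x + 5/2·y + -23 = 0 ∩ |AE|² = 116]
   → A = (-3, 8)

A = (-3, 8)
B = (0, 1/2)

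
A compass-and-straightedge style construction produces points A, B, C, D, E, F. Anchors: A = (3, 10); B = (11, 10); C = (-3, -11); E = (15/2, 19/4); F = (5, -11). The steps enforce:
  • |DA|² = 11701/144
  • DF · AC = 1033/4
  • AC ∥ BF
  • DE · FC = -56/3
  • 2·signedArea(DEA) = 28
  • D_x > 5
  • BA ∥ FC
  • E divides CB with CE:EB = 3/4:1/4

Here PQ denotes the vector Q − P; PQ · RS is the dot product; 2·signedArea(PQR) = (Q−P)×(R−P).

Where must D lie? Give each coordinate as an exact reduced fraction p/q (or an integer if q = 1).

D = (31/6, 5/4)

1. D_x = 31/6  [2·signedArea(DEA) = 28 ∩ DE · FC = -56/3]
2. D_y = 5/4  [2·signedArea(DEA) = 28 ∩ DE · FC = -56/3]
   → D = (31/6, 5/4)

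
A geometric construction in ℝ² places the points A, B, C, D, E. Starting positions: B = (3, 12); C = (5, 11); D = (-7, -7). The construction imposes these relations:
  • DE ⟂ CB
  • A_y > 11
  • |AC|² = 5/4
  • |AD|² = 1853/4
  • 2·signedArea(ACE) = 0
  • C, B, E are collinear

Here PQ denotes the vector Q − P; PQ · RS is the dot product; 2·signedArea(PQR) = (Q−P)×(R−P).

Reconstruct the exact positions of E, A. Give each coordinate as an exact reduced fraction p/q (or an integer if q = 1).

1. E_x = 13/5  [C, B, E are collinear ∩ DE ⟂ CB]
2. E_y = 61/5  [C, B, E are collinear ∩ DE ⟂ CB]
   → E = (13/5, 61/5)
3. A_x = 4  [line -6/5·x + -12/5·y + 162/5 = 0 ∩ |AC|² = 5/4]
4. A_y = 23/2  [line -6/5·x + -12/5·y + 162/5 = 0 ∩ |AC|² = 5/4]
   → A = (4, 23/2)

A = (4, 23/2)
E = (13/5, 61/5)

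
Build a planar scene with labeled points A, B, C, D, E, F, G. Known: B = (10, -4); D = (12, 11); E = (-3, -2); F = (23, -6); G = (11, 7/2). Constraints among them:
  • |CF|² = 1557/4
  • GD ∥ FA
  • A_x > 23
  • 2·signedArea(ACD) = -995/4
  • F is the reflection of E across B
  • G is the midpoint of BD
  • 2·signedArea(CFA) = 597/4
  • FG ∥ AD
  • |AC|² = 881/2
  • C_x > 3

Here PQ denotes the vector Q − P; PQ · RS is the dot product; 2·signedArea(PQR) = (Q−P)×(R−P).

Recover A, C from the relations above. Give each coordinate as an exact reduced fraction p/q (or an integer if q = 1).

A = (24, 3/2)
C = (7/2, -3)

1. A_x = 24  [FG ∥ AD ∩ GD ∥ FA]
2. A_y = 3/2  [FG ∥ AD ∩ GD ∥ FA]
   → A = (24, 3/2)
3. C_x = 7/2  [2·signedArea(CFA) = 597/4 ∩ 2·signedArea(ACD) = -995/4]
4. C_y = -3  [2·signedArea(CFA) = 597/4 ∩ 2·signedArea(ACD) = -995/4]
   → C = (7/2, -3)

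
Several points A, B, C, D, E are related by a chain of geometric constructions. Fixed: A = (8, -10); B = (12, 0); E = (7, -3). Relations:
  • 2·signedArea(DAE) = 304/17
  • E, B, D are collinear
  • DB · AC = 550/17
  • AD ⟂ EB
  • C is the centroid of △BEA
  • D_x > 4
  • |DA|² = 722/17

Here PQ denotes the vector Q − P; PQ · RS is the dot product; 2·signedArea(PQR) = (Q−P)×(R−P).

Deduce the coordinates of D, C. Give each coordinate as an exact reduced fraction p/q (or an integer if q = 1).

C = (9, -13/3)
D = (79/17, -75/17)

1. D_x = 79/17  [E, B, D are collinear ∩ AD ⟂ EB]
2. D_y = -75/17  [E, B, D are collinear ∩ AD ⟂ EB]
   → D = (79/17, -75/17)
3. C_x = 9  [C is the centroid of △BEA]
4. C_y = -13/3  [C is the centroid of △BEA]
   → C = (9, -13/3)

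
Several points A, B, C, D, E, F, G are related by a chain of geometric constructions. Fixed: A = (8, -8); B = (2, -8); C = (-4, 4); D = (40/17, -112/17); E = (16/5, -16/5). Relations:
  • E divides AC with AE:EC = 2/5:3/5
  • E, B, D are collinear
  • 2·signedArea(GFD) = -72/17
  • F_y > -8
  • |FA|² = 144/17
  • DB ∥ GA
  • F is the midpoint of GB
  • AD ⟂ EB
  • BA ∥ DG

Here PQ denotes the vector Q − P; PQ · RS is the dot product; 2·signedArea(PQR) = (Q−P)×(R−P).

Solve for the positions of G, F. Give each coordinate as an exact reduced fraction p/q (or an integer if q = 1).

1. G_x = 142/17  [DB ∥ GA ∩ BA ∥ DG]
2. G_y = -112/17  [DB ∥ GA ∩ BA ∥ DG]
   → G = (142/17, -112/17)
3. F_x = 88/17  [F is the midpoint of GB]
4. F_y = -124/17  [F is the midpoint of GB]
   → F = (88/17, -124/17)

F = (88/17, -124/17)
G = (142/17, -112/17)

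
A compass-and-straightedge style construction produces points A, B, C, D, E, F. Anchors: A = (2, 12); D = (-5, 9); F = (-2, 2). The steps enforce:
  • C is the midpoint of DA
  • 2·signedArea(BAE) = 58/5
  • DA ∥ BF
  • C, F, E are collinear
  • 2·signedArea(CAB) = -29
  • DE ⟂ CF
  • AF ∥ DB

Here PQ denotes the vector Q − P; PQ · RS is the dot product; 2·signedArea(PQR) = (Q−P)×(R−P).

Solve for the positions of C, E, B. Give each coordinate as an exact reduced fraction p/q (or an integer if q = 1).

B = (-9, -1)
C = (-3/2, 21/2)
E = (-8/5, 44/5)

1. C_x = -3/2  [C is the midpoint of DA]
2. C_y = 21/2  [C is the midpoint of DA]
   → C = (-3/2, 21/2)
3. E_x = -8/5  [C, F, E are collinear ∩ DE ⟂ CF]
4. E_y = 44/5  [C, F, E are collinear ∩ DE ⟂ CF]
   → E = (-8/5, 44/5)
5. B_x = -9  [DA ∥ BF ∩ AF ∥ DB]
6. B_y = -1  [DA ∥ BF ∩ AF ∥ DB]
   → B = (-9, -1)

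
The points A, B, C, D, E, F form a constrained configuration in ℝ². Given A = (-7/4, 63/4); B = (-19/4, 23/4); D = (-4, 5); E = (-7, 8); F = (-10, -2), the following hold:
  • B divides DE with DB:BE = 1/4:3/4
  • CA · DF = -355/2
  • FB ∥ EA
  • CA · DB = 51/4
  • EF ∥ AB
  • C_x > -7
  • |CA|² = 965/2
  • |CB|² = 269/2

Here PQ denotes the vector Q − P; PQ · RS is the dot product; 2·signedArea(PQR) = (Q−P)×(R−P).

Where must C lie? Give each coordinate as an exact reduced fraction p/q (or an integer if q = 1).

C = (-25/4, -23/4)

1. C_x = -25/4  [CA · DF = -355/2 ∩ CA · DB = 51/4]
2. C_y = -23/4  [CA · DF = -355/2 ∩ CA · DB = 51/4]
   → C = (-25/4, -23/4)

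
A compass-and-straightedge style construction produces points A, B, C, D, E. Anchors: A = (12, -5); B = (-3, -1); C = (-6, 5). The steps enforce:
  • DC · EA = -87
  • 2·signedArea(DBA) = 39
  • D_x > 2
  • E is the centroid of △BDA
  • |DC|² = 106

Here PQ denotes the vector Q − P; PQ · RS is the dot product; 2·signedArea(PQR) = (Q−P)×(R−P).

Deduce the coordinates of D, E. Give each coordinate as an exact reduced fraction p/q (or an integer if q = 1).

1. D_x = 3  [line 4·x + 15·y + -12 = 0 ∩ |DC|² = 106]
2. D_y = 0  [line 4·x + 15·y + -12 = 0 ∩ |DC|² = 106]
   → D = (3, 0)
3. E_x = 4  [DC · EA = -87 ∩ E is the centroid of △BDA]
4. E_y = -2  [DC · EA = -87 ∩ E is the centroid of △BDA]
   → E = (4, -2)

D = (3, 0)
E = (4, -2)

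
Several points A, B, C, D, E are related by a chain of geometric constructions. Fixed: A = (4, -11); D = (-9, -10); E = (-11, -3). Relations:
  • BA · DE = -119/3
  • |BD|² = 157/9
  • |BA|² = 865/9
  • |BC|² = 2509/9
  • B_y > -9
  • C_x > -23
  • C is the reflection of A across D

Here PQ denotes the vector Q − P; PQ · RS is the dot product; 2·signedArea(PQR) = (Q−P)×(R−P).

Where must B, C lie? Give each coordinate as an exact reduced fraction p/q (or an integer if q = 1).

B = (-16/3, -8)
C = (-22, -9)

1. B_x = -16/3  [line 2·x + -7·y + -136/3 = 0 ∩ |BD|² = 157/9]
2. B_y = -8  [line 2·x + -7·y + -136/3 = 0 ∩ |BD|² = 157/9]
   → B = (-16/3, -8)
3. C_x = -22  [C is the reflection of A across D]
4. C_y = -9  [C is the reflection of A across D]
   → C = (-22, -9)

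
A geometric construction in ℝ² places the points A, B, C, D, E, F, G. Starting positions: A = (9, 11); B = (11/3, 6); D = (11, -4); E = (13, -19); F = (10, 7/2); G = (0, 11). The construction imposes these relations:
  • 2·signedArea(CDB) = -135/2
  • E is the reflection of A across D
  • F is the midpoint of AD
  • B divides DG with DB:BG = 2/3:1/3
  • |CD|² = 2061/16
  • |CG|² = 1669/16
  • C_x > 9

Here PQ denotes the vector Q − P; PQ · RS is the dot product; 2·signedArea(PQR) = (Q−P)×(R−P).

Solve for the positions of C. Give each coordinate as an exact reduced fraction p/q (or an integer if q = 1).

C = (19/2, 29/4)

1. C_x = 19/2  [line -10·x + -22/3·y + 889/6 = 0 ∩ |CG|² = 1669/16]
2. C_y = 29/4  [line -10·x + -22/3·y + 889/6 = 0 ∩ |CG|² = 1669/16]
   → C = (19/2, 29/4)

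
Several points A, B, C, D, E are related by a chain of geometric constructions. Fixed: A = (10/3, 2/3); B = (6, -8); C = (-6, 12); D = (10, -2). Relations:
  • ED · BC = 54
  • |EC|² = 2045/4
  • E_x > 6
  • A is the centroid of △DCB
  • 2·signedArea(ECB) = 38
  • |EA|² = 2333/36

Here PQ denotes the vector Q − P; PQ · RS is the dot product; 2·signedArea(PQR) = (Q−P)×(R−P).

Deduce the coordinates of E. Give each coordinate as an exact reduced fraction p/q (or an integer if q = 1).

1. E_x = 7  [2·signedArea(ECB) = 38 ∩ ED · BC = 54]
2. E_y = -13/2  [2·signedArea(ECB) = 38 ∩ ED · BC = 54]
   → E = (7, -13/2)

E = (7, -13/2)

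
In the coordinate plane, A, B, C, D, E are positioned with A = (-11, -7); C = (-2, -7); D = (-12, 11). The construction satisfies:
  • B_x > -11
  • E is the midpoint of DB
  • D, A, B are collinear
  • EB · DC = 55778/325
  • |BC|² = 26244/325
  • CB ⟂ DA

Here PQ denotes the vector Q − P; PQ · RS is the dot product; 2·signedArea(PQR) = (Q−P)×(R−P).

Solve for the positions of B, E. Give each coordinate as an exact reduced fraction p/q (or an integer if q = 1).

B = (-3566/325, -2437/325)
E = (-3733/325, 569/325)

1. B_x = -3566/325  [D, A, B are collinear ∩ CB ⟂ DA]
2. B_y = -2437/325  [D, A, B are collinear ∩ CB ⟂ DA]
   → B = (-3566/325, -2437/325)
3. E_x = -3733/325  [E is the midpoint of DB]
4. E_y = 569/325  [E is the midpoint of DB]
   → E = (-3733/325, 569/325)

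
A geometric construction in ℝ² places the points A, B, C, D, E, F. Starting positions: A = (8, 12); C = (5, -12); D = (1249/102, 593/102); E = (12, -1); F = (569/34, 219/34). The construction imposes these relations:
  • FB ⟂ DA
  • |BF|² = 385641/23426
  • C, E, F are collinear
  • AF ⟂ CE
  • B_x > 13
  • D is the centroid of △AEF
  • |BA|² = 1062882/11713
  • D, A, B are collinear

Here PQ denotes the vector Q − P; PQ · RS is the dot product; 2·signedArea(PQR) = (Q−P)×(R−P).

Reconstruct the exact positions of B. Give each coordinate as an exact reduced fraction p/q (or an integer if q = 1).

B = (784177/58565, 242781/58565)

1. B_x = 784177/58565  [D, A, B are collinear ∩ FB ⟂ DA]
2. B_y = 242781/58565  [D, A, B are collinear ∩ FB ⟂ DA]
   → B = (784177/58565, 242781/58565)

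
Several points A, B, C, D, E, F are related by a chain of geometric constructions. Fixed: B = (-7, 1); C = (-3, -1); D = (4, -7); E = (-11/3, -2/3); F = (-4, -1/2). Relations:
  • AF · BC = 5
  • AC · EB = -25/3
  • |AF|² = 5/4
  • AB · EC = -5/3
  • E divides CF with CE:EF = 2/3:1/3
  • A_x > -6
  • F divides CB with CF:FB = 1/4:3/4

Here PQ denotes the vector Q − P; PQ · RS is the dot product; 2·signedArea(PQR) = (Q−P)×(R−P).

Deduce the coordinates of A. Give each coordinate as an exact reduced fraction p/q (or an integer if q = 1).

A = (-5, 0)

1. A_x = -5  [line -4·x + 2·y + -20 = 0 ∩ |AF|² = 5/4]
2. A_y = 0  [line -4·x + 2·y + -20 = 0 ∩ |AF|² = 5/4]
   → A = (-5, 0)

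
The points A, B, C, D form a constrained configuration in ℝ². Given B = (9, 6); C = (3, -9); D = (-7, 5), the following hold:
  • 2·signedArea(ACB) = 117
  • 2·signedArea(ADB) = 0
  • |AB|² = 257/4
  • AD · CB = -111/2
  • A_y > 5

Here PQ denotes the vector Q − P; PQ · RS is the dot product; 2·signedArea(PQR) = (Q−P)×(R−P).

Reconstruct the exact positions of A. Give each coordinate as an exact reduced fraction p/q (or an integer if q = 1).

1. A_x = 1  [2·signedArea(ADB) = 0 ∩ AD · CB = -111/2]
2. A_y = 11/2  [2·signedArea(ADB) = 0 ∩ AD · CB = -111/2]
   → A = (1, 11/2)

A = (1, 11/2)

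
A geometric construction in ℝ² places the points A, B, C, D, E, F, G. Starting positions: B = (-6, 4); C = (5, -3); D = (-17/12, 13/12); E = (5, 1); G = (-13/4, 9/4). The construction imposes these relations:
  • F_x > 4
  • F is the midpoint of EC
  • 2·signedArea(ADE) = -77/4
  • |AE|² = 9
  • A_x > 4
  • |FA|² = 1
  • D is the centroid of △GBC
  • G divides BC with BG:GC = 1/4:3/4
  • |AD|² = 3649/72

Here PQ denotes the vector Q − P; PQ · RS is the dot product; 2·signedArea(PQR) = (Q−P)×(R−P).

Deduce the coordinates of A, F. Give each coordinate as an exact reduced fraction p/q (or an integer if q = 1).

A = (5, -2)
F = (5, -1)

1. A_x = 5  [line 1/12·x + 77/12·y + 149/12 = 0 ∩ |AD|² = 3649/72]
2. A_y = -2  [line 1/12·x + 77/12·y + 149/12 = 0 ∩ |AD|² = 3649/72]
   → A = (5, -2)
3. F_x = 5  [F is the midpoint of EC]
4. F_y = -1  [F is the midpoint of EC]
   → F = (5, -1)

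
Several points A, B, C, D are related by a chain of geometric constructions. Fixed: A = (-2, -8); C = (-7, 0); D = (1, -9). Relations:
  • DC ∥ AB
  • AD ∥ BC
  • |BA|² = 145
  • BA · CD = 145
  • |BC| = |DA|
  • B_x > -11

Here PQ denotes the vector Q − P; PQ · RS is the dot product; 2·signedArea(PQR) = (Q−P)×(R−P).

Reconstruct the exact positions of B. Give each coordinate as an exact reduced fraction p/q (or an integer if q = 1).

1. B_x = -10  [AD ∥ BC ∩ DC ∥ AB]
2. B_y = 1  [AD ∥ BC ∩ DC ∥ AB]
   → B = (-10, 1)

B = (-10, 1)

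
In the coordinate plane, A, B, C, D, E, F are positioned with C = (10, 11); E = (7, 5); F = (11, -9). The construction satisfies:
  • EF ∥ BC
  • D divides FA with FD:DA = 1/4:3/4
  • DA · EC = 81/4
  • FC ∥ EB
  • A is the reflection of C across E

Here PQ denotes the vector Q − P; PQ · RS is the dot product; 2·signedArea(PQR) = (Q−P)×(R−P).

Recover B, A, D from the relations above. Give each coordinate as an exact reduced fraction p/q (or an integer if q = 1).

A = (4, -1)
B = (6, 25)
D = (37/4, -7)

1. B_x = 6  [EF ∥ BC ∩ FC ∥ EB]
2. B_y = 25  [EF ∥ BC ∩ FC ∥ EB]
   → B = (6, 25)
3. A_x = 4  [A is the reflection of C across E]
4. A_y = -1  [A is the reflection of C across E]
   → A = (4, -1)
5. D_x = 37/4  [D divides FA with FD:DA = 1/4:3/4]
6. D_y = -7  [D divides FA with FD:DA = 1/4:3/4]
   → D = (37/4, -7)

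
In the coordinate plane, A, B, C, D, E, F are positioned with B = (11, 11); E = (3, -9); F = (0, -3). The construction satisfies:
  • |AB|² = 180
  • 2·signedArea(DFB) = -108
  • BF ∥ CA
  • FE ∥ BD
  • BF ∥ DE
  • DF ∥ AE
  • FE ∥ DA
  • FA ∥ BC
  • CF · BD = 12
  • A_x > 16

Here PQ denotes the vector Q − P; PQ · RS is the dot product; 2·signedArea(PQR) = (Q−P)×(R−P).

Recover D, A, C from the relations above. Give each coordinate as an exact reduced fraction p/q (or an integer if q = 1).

1. D_x = 14  [BF ∥ DE ∩ FE ∥ BD]
2. D_y = 5  [BF ∥ DE ∩ FE ∥ BD]
   → D = (14, 5)
3. A_x = 17  [DF ∥ AE ∩ FE ∥ DA]
4. A_y = -1  [DF ∥ AE ∩ FE ∥ DA]
   → A = (17, -1)
5. C_x = 28  [BF ∥ CA ∩ FA ∥ BC]
6. C_y = 13  [BF ∥ CA ∩ FA ∥ BC]
   → C = (28, 13)

A = (17, -1)
C = (28, 13)
D = (14, 5)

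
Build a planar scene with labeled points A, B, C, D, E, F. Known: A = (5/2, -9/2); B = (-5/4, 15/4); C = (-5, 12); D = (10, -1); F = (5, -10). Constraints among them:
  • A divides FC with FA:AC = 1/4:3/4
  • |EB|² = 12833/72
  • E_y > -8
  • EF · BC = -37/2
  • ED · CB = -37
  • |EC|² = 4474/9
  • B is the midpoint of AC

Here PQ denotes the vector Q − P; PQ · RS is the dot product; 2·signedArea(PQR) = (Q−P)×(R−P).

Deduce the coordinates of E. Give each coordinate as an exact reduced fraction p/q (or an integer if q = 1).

E = (20/3, -7)

1. E_x = 20/3  [line -15/4·x + 33/4·y + 331/4 = 0 ∩ |EC|² = 4474/9]
2. E_y = -7  [line -15/4·x + 33/4·y + 331/4 = 0 ∩ |EC|² = 4474/9]
   → E = (20/3, -7)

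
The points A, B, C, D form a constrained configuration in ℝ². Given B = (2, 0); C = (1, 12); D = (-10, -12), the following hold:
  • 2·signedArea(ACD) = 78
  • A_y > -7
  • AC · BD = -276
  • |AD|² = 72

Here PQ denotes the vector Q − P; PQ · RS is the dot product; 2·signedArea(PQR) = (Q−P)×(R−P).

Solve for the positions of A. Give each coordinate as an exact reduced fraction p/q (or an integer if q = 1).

A = (-4, -6)

1. A_x = -4  [2·signedArea(ACD) = 78 ∩ AC · BD = -276]
2. A_y = -6  [2·signedArea(ACD) = 78 ∩ AC · BD = -276]
   → A = (-4, -6)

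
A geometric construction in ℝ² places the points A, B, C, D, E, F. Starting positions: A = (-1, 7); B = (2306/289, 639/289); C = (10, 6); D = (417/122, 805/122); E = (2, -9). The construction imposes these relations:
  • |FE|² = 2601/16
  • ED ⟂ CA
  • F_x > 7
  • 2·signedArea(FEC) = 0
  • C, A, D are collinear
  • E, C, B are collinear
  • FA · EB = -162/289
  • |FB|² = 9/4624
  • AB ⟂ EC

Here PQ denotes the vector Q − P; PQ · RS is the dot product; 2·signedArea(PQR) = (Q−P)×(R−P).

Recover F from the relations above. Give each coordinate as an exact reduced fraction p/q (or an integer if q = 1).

F = (8, 9/4)

1. F_x = 8  [2·signedArea(FEC) = 0 ∩ FA · EB = -162/289]
2. F_y = 9/4  [2·signedArea(FEC) = 0 ∩ FA · EB = -162/289]
   → F = (8, 9/4)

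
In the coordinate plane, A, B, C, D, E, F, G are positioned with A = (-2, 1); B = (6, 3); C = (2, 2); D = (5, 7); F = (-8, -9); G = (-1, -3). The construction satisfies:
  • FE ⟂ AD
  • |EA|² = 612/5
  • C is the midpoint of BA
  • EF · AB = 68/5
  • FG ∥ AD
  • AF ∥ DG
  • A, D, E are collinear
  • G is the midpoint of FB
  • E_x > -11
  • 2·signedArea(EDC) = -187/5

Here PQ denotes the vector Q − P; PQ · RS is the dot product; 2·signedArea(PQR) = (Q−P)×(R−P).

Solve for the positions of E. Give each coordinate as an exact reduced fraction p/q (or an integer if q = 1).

1. E_x = -52/5  [A, D, E are collinear ∩ FE ⟂ AD]
2. E_y = -31/5  [A, D, E are collinear ∩ FE ⟂ AD]
   → E = (-52/5, -31/5)

E = (-52/5, -31/5)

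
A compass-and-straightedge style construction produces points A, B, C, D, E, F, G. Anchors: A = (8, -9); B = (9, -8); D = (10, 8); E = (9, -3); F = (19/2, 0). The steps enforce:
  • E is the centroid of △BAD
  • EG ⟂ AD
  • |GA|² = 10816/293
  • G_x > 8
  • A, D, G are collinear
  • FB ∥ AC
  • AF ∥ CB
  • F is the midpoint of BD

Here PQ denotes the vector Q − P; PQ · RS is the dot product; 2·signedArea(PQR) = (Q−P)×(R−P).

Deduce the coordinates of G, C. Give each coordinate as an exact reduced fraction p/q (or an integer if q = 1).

1. G_x = 2552/293  [A, D, G are collinear ∩ EG ⟂ AD]
2. G_y = -869/293  [A, D, G are collinear ∩ EG ⟂ AD]
   → G = (2552/293, -869/293)
3. C_x = 15/2  [AF ∥ CB ∩ FB ∥ AC]
4. C_y = -17  [AF ∥ CB ∩ FB ∥ AC]
   → C = (15/2, -17)

C = (15/2, -17)
G = (2552/293, -869/293)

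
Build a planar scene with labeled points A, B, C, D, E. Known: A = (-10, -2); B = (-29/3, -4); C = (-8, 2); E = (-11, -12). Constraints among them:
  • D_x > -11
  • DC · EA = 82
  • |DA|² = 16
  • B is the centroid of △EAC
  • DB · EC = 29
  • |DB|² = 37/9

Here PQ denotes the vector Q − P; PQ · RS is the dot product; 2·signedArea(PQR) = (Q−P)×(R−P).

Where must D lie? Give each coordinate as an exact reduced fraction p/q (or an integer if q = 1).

D = (-10, -6)

1. D_x = -10  [DC · EA = 82 ∩ DB · EC = 29]
2. D_y = -6  [DC · EA = 82 ∩ DB · EC = 29]
   → D = (-10, -6)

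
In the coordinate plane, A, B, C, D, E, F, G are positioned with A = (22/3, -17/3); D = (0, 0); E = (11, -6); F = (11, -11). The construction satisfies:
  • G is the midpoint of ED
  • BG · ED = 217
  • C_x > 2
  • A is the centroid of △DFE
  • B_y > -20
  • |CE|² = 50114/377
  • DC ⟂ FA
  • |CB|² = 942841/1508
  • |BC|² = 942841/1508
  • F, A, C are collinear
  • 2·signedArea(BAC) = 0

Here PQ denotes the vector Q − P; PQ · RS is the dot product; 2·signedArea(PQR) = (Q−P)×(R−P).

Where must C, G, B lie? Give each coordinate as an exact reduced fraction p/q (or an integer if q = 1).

1. C_x = 880/377  [F, A, C are collinear ∩ DC ⟂ FA]
2. C_y = 605/377  [F, A, C are collinear ∩ DC ⟂ FA]
   → C = (880/377, 605/377)
3. G_x = 11/2  [G is the midpoint of ED]
4. G_y = -3  [G is the midpoint of ED]
   → G = (11/2, -3)
5. B_x = 33/2  [2·signedArea(BAC) = 0 ∩ BG · ED = 217]
6. B_y = -19  [2·signedArea(BAC) = 0 ∩ BG · ED = 217]
   → B = (33/2, -19)

B = (33/2, -19)
C = (880/377, 605/377)
G = (11/2, -3)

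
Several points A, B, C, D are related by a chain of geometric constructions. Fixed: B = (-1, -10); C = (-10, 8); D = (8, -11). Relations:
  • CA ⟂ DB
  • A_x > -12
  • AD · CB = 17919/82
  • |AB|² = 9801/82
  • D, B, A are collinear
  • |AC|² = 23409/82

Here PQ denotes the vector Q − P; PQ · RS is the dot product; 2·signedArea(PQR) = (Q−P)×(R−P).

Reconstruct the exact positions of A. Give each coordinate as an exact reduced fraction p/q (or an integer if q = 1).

1. A_x = -973/82  [D, B, A are collinear ∩ CA ⟂ DB]
2. A_y = -721/82  [D, B, A are collinear ∩ CA ⟂ DB]
   → A = (-973/82, -721/82)

A = (-973/82, -721/82)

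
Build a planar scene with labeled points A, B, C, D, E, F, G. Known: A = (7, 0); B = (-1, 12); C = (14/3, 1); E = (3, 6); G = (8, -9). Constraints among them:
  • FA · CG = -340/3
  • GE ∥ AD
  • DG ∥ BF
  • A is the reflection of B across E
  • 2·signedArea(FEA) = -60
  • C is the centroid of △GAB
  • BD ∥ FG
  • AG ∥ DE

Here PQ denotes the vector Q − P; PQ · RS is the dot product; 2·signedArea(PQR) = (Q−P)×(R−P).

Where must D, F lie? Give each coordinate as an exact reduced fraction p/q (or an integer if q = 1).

D = (2, 15)
F = (5, -12)

1. D_x = 2  [AG ∥ DE ∩ GE ∥ AD]
2. D_y = 15  [AG ∥ DE ∩ GE ∥ AD]
   → D = (2, 15)
3. F_x = 5  [BD ∥ FG ∩ DG ∥ BF]
4. F_y = -12  [BD ∥ FG ∩ DG ∥ BF]
   → F = (5, -12)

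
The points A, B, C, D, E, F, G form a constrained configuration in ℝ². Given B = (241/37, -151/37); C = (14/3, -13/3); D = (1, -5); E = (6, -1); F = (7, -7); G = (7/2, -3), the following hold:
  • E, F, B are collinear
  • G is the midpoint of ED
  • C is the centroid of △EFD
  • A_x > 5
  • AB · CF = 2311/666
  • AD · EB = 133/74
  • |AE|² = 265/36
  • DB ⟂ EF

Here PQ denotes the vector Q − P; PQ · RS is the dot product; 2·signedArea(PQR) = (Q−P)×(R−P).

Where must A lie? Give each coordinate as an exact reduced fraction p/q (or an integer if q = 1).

1. A_x = 11/2  [AD · EB = 133/74 ∩ AB · CF = 2311/666]
2. A_y = -11/3  [AD · EB = 133/74 ∩ AB · CF = 2311/666]
   → A = (11/2, -11/3)

A = (11/2, -11/3)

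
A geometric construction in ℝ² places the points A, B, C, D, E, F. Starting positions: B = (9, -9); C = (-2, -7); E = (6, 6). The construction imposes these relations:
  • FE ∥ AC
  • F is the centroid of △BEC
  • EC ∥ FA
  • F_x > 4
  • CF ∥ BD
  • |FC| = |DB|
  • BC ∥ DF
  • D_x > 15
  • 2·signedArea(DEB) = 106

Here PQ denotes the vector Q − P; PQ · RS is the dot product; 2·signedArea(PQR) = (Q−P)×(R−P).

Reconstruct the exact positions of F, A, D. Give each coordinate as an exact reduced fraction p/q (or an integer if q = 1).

A = (-11/3, -49/3)
D = (46/3, -16/3)
F = (13/3, -10/3)

1. F_x = 13/3  [F is the centroid of △BEC]
2. F_y = -10/3  [F is the centroid of △BEC]
   → F = (13/3, -10/3)
3. A_x = -11/3  [FE ∥ AC ∩ EC ∥ FA]
4. A_y = -49/3  [FE ∥ AC ∩ EC ∥ FA]
   → A = (-11/3, -49/3)
5. D_x = 46/3  [BC ∥ DF ∩ CF ∥ BD]
6. D_y = -16/3  [BC ∥ DF ∩ CF ∥ BD]
   → D = (46/3, -16/3)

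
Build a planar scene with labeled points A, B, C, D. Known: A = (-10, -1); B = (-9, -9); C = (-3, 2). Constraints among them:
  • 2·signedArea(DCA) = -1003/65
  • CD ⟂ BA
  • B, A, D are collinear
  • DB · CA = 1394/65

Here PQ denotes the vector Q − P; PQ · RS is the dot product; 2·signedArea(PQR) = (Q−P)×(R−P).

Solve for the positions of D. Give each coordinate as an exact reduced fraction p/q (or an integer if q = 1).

1. D_x = -667/65  [B, A, D are collinear ∩ CD ⟂ BA]
2. D_y = 71/65  [B, A, D are collinear ∩ CD ⟂ BA]
   → D = (-667/65, 71/65)

D = (-667/65, 71/65)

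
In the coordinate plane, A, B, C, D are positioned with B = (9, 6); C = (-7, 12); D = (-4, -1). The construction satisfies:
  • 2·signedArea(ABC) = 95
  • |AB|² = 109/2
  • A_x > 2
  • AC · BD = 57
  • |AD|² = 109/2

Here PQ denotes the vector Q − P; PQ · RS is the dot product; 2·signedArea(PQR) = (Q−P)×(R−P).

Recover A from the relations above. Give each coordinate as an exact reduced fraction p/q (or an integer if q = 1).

1. A_x = 5/2  [AC · BD = 57 ∩ 2·signedArea(ABC) = 95]
2. A_y = 5/2  [AC · BD = 57 ∩ 2·signedArea(ABC) = 95]
   → A = (5/2, 5/2)

A = (5/2, 5/2)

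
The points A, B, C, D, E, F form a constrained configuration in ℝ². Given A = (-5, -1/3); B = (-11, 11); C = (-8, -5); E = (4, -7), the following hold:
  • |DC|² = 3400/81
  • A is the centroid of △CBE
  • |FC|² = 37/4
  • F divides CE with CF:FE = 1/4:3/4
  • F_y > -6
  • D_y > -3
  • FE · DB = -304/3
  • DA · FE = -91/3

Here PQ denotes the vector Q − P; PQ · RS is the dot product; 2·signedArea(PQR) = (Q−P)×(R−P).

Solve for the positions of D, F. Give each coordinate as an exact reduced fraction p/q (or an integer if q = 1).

D = (-2, -23/9)
F = (-5, -11/2)

1. F_x = -5  [F divides CE with CF:FE = 1/4:3/4]
2. F_y = -11/2  [F divides CE with CF:FE = 1/4:3/4]
   → F = (-5, -11/2)
3. D_x = -2  [line -9·x + 3/2·y + -85/6 = 0 ∩ |DC|² = 3400/81]
4. D_y = -23/9  [line -9·x + 3/2·y + -85/6 = 0 ∩ |DC|² = 3400/81]
   → D = (-2, -23/9)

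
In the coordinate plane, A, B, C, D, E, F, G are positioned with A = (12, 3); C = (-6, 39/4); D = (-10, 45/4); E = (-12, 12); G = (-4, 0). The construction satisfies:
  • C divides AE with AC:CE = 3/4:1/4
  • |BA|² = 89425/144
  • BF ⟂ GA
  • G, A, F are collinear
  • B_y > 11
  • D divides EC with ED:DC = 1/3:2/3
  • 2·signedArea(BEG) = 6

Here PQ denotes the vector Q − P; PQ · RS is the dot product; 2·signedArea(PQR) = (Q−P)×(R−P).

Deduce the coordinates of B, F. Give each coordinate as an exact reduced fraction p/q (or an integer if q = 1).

B = (-34/3, 47/4)
F = (-1424/159, -197/212)

1. B_x = -34/3  [line 12·x + 8·y + 42 = 0 ∩ |BA|² = 89425/144]
2. B_y = 47/4  [line 12·x + 8·y + 42 = 0 ∩ |BA|² = 89425/144]
   → B = (-34/3, 47/4)
3. F_x = -1424/159  [G, A, F are collinear ∩ BF ⟂ GA]
4. F_y = -197/212  [G, A, F are collinear ∩ BF ⟂ GA]
   → F = (-1424/159, -197/212)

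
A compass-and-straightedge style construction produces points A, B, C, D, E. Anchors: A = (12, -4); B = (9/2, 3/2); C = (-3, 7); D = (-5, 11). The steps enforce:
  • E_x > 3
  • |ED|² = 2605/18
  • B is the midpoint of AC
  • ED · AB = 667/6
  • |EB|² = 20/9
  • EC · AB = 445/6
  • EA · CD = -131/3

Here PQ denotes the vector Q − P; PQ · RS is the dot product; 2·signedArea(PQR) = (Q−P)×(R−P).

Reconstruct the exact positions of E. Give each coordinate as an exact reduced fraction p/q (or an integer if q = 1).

1. E_x = 23/6  [EC · AB = 445/6 ∩ EA · CD = -131/3]
2. E_y = 17/6  [EC · AB = 445/6 ∩ EA · CD = -131/3]
   → E = (23/6, 17/6)

E = (23/6, 17/6)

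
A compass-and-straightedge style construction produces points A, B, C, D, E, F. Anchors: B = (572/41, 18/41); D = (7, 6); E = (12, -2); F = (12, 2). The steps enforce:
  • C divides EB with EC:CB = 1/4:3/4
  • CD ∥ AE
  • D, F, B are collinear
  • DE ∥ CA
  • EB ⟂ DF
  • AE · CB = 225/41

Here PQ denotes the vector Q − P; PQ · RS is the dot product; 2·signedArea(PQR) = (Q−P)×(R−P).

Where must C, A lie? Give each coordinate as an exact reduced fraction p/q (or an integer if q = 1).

A = (717/41, -385/41)
C = (512/41, -57/41)

1. C_x = 512/41  [C divides EB with EC:CB = 1/4:3/4]
2. C_y = -57/41  [C divides EB with EC:CB = 1/4:3/4]
   → C = (512/41, -57/41)
3. A_x = 717/41  [CD ∥ AE ∩ DE ∥ CA]
4. A_y = -385/41  [CD ∥ AE ∩ DE ∥ CA]
   → A = (717/41, -385/41)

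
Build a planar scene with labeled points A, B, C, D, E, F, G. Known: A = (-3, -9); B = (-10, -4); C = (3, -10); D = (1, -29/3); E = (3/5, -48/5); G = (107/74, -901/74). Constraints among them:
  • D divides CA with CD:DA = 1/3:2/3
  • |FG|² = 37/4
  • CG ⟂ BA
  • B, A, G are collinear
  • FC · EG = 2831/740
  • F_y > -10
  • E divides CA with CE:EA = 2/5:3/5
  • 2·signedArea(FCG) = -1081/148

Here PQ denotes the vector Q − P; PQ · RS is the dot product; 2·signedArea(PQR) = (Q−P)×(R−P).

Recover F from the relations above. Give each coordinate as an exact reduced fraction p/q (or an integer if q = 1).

1. F_x = 0  [2·signedArea(FCG) = -1081/148 ∩ FC · EG = 2831/740]
2. F_y = -19/2  [2·signedArea(FCG) = -1081/148 ∩ FC · EG = 2831/740]
   → F = (0, -19/2)

F = (0, -19/2)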